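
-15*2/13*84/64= -315/104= -3.03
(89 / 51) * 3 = 89 / 17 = 5.24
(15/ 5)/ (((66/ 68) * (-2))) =-17/ 11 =-1.55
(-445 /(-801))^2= 25 /81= 0.31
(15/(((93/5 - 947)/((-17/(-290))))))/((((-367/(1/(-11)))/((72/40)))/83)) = -38097/1086905732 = -0.00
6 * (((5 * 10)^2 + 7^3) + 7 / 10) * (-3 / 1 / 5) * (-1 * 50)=511866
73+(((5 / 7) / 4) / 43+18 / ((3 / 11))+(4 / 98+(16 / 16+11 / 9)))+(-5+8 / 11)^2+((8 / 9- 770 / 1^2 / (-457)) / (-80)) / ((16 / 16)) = 6689680551319 / 41943880440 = 159.49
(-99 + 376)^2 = 76729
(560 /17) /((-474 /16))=-4480 /4029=-1.11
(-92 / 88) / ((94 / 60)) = -345 / 517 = -0.67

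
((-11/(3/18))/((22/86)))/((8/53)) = -1709.25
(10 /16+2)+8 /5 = 169 /40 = 4.22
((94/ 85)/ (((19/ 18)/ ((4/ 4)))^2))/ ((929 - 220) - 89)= 7614/ 4756175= 0.00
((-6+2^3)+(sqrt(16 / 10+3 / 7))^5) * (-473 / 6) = -2384393 * sqrt(2485) / 257250- 473 / 3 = -619.71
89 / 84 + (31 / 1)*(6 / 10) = 8257 / 420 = 19.66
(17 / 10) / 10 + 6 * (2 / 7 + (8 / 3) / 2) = 6919 / 700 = 9.88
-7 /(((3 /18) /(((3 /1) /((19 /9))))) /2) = -2268 /19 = -119.37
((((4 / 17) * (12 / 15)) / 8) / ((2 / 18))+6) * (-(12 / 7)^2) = -76032 / 4165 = -18.25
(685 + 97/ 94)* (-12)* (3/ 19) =-1160766/ 893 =-1299.85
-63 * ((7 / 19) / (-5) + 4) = -23499 / 95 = -247.36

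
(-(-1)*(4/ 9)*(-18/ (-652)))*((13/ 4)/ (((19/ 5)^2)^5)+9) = 0.11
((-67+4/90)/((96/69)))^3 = -332798149737899/2985984000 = -111453.43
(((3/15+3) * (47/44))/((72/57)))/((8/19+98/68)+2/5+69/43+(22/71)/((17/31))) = 880604267/1442231373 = 0.61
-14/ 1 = -14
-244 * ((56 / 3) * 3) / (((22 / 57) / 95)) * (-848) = 31371997440 / 11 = 2851999767.27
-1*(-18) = 18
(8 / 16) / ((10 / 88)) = 22 / 5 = 4.40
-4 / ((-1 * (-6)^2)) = 1 / 9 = 0.11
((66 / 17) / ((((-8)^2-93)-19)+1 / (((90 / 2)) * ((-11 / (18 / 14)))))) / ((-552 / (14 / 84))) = 4235 / 173425704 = 0.00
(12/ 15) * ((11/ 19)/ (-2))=-22/ 95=-0.23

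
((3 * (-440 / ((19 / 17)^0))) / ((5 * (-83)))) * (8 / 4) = 528 / 83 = 6.36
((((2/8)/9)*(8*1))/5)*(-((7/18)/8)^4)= -2401/9674588160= -0.00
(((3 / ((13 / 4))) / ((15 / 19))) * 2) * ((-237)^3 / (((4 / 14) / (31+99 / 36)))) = -3677198640.23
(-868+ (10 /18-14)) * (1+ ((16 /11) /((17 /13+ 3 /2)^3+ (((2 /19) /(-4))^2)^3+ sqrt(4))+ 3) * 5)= -25232591319941683888 /1756075578238399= -14368.74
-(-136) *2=272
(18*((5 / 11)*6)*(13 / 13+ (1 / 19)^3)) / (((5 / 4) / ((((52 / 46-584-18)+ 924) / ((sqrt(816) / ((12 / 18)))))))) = 1223604480*sqrt(51) / 29500559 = 296.21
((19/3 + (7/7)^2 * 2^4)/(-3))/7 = -67/63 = -1.06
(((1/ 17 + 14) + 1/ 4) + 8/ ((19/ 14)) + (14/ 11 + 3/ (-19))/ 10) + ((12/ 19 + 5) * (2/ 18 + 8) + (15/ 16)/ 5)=169301347/ 2558160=66.18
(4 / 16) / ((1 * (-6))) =-1 / 24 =-0.04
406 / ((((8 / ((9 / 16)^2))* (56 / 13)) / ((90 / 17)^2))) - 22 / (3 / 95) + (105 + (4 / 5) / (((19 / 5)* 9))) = -487.17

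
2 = 2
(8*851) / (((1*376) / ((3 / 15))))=851 / 235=3.62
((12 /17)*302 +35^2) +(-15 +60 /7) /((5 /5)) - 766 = 79224 /119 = 665.75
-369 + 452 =83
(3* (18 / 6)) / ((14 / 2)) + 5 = 44 / 7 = 6.29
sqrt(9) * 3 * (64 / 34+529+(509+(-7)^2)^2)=47719917 / 17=2807053.94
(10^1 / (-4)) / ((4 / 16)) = -10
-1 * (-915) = 915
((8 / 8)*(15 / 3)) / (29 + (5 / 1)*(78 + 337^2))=5 / 568264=0.00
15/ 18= 5/ 6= 0.83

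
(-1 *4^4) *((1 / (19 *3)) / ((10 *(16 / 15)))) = -8 / 19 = -0.42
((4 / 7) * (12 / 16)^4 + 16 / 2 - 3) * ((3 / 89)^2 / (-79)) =-0.00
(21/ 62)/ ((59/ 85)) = 1785/ 3658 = 0.49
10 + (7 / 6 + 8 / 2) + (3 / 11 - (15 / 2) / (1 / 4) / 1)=-961 / 66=-14.56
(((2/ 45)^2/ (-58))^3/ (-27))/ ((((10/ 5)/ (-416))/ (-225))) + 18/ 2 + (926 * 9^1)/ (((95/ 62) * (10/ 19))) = 251364281607441989/ 24302464779375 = 10343.16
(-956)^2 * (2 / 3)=1827872 / 3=609290.67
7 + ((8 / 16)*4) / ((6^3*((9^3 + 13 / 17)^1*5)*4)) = 187578737 / 26796960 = 7.00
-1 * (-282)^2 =-79524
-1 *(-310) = 310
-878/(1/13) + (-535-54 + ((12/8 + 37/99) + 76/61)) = -144934555/12078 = -11999.88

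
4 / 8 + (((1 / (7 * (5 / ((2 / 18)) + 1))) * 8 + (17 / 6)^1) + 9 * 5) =23357 / 483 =48.36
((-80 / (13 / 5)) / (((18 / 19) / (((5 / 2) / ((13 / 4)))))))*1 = -38000 / 1521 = -24.98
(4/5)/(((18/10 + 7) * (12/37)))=37/132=0.28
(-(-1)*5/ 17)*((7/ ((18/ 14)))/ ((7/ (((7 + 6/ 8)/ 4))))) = 1085/ 2448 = 0.44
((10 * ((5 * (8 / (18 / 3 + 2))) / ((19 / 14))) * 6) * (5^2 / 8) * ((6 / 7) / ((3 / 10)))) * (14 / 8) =65625 / 19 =3453.95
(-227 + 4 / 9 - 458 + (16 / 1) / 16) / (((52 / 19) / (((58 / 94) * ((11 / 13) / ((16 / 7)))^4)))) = -14895011379479 / 5146441777152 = -2.89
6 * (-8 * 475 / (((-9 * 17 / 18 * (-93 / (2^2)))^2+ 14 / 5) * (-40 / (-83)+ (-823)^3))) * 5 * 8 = 24222720000 / 578285731063559321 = 0.00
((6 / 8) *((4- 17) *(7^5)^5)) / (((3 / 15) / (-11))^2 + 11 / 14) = -1107487992833993814208940775 / 66578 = -16634443702634410979737.16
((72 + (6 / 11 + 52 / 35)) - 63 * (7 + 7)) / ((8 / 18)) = -1817.93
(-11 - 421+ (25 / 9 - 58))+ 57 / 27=-4366 / 9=-485.11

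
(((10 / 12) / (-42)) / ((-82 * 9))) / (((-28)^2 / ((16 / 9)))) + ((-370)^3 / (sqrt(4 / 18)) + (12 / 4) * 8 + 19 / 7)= 2190983261 / 82015416- 75979500 * sqrt(2)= -107451212.65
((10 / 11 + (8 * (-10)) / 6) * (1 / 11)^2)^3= -68921000 / 63664587657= -0.00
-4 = -4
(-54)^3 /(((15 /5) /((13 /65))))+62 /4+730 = -97521 /10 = -9752.10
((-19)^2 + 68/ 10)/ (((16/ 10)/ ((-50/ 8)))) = -45975/ 32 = -1436.72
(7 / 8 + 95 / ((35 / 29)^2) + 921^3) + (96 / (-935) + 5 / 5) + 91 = 286336463213217 / 366520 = 781230118.99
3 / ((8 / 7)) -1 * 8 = -43 / 8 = -5.38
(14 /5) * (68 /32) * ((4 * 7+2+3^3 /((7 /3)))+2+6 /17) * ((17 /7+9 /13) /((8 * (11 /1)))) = 9.27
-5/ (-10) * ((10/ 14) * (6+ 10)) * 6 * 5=1200/ 7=171.43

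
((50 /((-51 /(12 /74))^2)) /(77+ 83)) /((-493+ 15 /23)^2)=2645 /202936891430464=0.00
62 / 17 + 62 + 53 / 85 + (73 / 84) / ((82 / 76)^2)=67.02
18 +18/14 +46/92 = 277/14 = 19.79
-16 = -16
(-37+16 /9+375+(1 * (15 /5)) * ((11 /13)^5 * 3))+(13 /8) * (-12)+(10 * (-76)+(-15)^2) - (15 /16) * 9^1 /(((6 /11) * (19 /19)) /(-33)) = 32042325467 /106932384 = 299.65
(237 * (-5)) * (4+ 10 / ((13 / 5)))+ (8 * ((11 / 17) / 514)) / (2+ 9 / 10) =-15314344150 / 1647113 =-9297.69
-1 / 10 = -0.10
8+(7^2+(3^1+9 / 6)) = 123 / 2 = 61.50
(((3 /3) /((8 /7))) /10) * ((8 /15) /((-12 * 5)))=-7 /9000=-0.00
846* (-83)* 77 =-5406786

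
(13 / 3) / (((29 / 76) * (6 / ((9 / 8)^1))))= 247 / 116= 2.13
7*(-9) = -63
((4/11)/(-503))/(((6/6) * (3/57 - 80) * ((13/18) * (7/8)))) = 10944/764821057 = 0.00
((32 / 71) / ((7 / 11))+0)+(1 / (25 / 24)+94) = 1188678 / 12425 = 95.67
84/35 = 12/5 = 2.40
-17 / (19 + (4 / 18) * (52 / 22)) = -1683 / 1933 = -0.87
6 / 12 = 1 / 2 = 0.50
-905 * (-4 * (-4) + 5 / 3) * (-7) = 335755 / 3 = 111918.33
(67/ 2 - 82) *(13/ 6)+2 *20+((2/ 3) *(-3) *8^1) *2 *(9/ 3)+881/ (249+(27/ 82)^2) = -351855393/ 2233340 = -157.55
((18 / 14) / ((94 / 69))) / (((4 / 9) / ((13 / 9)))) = 8073 / 2632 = 3.07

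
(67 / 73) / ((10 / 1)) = 67 / 730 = 0.09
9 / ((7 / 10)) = 90 / 7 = 12.86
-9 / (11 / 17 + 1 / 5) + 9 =-13 / 8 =-1.62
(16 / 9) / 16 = 1 / 9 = 0.11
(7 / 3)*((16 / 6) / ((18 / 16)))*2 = 896 / 81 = 11.06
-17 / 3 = -5.67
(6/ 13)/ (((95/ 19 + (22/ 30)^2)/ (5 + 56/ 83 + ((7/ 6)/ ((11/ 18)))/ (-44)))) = 152699175/ 325353028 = 0.47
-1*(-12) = 12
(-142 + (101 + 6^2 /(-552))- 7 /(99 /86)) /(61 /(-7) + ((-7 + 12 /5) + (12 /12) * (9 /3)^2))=7514605 /687654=10.93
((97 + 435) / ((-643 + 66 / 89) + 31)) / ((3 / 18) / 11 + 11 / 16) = -595232 / 480551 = -1.24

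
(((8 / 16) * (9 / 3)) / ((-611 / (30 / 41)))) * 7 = -315 / 25051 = -0.01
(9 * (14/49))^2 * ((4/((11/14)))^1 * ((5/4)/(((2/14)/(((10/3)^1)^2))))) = 36000/11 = 3272.73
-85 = -85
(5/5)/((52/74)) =37/26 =1.42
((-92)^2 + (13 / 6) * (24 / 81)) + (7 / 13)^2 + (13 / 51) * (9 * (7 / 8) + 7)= 8468.72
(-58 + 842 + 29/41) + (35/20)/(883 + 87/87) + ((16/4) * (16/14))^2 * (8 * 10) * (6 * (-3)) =-208201373825/7103824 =-29308.35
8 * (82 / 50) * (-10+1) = -2952 / 25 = -118.08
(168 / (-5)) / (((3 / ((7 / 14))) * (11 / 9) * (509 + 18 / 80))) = -2016 / 224059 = -0.01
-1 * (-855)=855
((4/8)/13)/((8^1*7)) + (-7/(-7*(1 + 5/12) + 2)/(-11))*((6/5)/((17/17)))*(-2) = 1472873/7607600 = 0.19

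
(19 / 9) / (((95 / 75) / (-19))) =-95 / 3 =-31.67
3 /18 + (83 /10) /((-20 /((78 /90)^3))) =-69851 /675000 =-0.10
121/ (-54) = -121/ 54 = -2.24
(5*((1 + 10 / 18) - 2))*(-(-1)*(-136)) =2720 / 9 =302.22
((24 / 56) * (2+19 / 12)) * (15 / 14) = 1.65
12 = 12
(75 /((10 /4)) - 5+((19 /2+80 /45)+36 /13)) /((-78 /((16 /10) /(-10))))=0.08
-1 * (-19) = 19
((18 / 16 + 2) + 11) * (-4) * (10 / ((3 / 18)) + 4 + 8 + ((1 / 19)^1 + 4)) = -163285 / 38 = -4296.97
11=11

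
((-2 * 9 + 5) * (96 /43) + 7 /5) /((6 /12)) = -11878 /215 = -55.25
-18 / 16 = -9 / 8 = -1.12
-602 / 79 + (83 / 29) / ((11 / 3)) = -172367 / 25201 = -6.84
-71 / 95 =-0.75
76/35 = 2.17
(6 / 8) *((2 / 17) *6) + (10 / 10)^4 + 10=196 / 17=11.53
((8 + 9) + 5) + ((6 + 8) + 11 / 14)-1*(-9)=641 / 14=45.79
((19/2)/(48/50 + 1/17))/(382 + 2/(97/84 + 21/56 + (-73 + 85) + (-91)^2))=11252359075/460980527548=0.02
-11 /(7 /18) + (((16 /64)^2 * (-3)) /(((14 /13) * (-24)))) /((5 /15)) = -50649 /1792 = -28.26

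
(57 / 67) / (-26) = -0.03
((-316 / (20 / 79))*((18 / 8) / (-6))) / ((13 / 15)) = 56169 / 104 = 540.09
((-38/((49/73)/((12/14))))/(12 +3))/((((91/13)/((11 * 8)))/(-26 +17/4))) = 10618872/12005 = 884.54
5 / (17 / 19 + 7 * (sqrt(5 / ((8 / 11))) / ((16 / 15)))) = -3307520 / 218309503 + 6064800 * sqrt(110) / 218309503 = 0.28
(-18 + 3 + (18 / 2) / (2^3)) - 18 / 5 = -699 / 40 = -17.48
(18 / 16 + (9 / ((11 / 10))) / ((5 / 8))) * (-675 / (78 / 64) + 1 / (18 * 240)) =-4323454193 / 549120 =-7873.42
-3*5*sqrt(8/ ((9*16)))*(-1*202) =505*sqrt(2) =714.18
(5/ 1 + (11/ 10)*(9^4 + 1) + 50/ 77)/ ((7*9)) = 2781182/ 24255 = 114.66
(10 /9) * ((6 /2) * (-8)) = -80 /3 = -26.67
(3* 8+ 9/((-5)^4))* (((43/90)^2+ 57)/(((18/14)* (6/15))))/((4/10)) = 16233949529/2430000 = 6680.64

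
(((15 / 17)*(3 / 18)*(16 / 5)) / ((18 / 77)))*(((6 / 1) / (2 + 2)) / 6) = 77 / 153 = 0.50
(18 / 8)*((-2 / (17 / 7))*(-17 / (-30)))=-21 / 20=-1.05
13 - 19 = -6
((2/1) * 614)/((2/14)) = 8596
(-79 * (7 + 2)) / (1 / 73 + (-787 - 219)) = 17301 / 24479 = 0.71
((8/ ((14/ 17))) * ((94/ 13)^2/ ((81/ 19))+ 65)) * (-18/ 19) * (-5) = 719214920/ 202293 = 3555.31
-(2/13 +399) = -5189/13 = -399.15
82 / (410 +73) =82 / 483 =0.17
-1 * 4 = -4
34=34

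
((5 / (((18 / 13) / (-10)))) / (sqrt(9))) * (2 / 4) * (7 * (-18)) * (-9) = -6825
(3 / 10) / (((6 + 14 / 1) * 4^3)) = 0.00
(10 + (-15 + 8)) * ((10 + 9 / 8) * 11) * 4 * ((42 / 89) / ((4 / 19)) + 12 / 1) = 83655 / 4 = 20913.75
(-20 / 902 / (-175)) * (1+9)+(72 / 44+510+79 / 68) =10007793 / 19516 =512.80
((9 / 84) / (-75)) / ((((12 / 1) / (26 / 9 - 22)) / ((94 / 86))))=47 / 18900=0.00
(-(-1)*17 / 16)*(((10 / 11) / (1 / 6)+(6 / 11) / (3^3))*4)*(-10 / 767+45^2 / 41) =7153588355 / 6226506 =1148.89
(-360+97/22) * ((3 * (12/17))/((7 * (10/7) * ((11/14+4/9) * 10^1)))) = -4435641/724625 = -6.12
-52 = -52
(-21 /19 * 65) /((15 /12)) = -1092 /19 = -57.47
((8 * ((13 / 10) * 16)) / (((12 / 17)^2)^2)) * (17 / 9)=18458141 / 14580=1265.99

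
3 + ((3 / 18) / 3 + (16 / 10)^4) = 108103 / 11250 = 9.61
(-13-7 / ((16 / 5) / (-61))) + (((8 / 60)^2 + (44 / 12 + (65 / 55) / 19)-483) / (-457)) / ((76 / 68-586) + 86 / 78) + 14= 134.44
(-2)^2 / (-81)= -4 / 81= -0.05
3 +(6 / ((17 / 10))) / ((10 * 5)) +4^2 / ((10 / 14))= 433 / 17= 25.47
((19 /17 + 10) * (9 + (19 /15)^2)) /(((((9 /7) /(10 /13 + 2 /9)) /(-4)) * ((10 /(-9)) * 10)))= 13562024 /414375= 32.73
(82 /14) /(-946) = -41 /6622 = -0.01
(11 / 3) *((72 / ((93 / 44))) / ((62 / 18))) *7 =243936 / 961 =253.84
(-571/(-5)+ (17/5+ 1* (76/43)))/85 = 25664/18275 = 1.40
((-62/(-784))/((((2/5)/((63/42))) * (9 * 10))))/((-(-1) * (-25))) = -31/235200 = -0.00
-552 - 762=-1314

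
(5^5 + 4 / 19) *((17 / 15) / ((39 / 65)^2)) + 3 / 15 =8412196 / 855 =9838.83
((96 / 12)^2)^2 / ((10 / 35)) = 14336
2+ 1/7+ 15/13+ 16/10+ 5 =4503/455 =9.90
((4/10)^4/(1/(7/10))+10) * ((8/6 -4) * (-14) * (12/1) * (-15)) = -67320.42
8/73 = 0.11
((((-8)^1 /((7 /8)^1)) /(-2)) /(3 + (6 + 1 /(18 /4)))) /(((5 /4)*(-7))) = -1152 /20335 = -0.06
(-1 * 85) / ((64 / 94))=-3995 / 32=-124.84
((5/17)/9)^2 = 25/23409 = 0.00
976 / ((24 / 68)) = 2765.33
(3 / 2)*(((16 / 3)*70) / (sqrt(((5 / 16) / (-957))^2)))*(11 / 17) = 18864384 / 17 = 1109669.65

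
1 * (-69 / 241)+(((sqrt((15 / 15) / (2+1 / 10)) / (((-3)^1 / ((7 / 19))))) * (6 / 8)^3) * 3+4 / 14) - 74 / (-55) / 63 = 2477 / 119295 - 9 * sqrt(210) / 1216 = -0.09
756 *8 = 6048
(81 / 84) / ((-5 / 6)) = -81 / 70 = -1.16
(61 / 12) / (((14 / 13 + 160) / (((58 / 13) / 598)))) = 1769 / 7513272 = 0.00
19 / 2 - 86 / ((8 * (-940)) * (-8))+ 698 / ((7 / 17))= 358929299 / 210560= 1704.64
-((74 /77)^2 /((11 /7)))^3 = -164206490176 /808776058013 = -0.20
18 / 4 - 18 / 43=351 / 86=4.08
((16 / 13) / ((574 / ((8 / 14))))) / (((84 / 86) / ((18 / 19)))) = 4128 / 3473561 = 0.00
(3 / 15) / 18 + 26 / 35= 95 / 126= 0.75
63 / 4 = 15.75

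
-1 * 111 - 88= -199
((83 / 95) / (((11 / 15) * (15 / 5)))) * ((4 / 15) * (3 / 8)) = 83 / 2090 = 0.04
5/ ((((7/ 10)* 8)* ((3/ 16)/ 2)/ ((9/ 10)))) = 60/ 7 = 8.57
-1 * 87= -87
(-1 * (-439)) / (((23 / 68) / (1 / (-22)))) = -14926 / 253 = -59.00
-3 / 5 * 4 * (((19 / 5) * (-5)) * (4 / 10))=456 / 25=18.24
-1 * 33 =-33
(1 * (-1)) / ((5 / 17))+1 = -12 / 5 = -2.40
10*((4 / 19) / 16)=5 / 38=0.13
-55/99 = -5/9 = -0.56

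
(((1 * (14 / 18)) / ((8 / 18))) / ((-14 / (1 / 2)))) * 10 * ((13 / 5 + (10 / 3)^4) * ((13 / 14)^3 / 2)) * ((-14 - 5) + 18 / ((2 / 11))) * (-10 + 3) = 17662.42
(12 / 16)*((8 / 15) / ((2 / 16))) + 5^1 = 41 / 5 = 8.20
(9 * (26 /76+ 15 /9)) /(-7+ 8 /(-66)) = -22671 /8930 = -2.54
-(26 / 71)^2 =-676 / 5041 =-0.13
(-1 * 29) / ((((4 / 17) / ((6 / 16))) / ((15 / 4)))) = -22185 / 128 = -173.32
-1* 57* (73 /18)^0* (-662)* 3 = 113202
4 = 4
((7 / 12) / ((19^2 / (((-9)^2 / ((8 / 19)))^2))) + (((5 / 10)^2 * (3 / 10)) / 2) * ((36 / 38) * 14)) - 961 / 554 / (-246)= 49969294901 / 828606720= 60.31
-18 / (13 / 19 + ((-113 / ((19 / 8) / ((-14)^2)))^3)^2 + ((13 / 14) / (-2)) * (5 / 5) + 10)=-23711124024 / 866373265390630411421397745022711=-0.00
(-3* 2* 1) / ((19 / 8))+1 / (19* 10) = -479 / 190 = -2.52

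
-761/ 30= -25.37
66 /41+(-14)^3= -112438 /41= -2742.39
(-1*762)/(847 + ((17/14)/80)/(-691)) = -589727040/655510223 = -0.90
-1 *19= -19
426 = 426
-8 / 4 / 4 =-1 / 2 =-0.50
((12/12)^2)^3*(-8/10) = -4/5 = -0.80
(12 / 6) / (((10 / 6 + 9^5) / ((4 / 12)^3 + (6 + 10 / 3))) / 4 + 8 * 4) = 253 / 203344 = 0.00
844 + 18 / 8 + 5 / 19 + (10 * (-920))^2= 6432704335 / 76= 84640846.51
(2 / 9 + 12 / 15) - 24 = -1034 / 45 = -22.98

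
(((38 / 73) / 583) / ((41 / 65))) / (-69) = -2470 / 120399411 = -0.00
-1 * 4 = -4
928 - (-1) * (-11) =917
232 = 232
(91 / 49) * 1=13 / 7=1.86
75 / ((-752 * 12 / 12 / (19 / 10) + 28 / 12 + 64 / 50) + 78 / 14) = -748125 / 3856382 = -0.19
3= 3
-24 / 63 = -8 / 21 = -0.38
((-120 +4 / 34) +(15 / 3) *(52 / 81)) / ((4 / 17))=-80329 / 162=-495.86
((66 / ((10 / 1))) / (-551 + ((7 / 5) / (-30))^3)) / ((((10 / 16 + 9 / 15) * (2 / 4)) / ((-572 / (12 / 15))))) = 1274130000000 / 91121641807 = 13.98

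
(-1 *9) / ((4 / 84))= -189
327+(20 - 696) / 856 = 69809 / 214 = 326.21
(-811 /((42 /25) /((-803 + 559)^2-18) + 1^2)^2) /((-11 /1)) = 73.72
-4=-4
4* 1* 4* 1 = 16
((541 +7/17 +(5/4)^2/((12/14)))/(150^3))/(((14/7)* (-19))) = -46661/11016000000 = -0.00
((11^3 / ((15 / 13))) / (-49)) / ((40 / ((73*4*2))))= -1263119 / 3675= -343.71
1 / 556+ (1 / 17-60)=-566547 / 9452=-59.94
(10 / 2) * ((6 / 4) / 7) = 15 / 14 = 1.07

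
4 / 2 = 2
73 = 73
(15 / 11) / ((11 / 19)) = 285 / 121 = 2.36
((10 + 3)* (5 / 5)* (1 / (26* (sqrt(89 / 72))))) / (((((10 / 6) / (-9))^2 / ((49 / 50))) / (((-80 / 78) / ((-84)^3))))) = 27* sqrt(178) / 16198000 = 0.00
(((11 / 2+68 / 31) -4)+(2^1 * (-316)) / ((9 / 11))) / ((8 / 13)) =-5576519 / 4464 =-1249.22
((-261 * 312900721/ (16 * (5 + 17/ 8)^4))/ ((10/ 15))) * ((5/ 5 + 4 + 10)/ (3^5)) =-44562560/ 243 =-183385.02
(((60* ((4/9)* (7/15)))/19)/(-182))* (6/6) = -8/2223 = -0.00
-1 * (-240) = 240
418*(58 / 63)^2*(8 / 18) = 5624608 / 35721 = 157.46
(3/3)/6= 1/6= 0.17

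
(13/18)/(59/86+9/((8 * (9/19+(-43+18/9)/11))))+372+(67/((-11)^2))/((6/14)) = 32541352535/86681133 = 375.41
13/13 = 1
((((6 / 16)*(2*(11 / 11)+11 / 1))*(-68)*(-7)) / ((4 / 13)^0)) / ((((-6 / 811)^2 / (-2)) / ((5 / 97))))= -5087471935 / 1164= -4370680.36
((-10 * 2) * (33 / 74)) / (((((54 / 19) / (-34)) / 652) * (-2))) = -34783.12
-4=-4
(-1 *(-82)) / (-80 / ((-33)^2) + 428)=44649 / 233006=0.19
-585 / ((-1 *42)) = 195 / 14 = 13.93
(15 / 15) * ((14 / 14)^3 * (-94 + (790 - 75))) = 621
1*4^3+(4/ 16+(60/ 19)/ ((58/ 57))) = 7813/ 116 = 67.35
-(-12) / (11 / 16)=192 / 11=17.45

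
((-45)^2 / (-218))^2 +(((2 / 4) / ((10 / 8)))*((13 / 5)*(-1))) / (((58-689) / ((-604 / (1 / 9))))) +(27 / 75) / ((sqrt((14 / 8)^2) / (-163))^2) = 117571361593023 / 36734863900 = 3200.54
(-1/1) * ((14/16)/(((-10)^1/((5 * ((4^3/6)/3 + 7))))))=665/144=4.62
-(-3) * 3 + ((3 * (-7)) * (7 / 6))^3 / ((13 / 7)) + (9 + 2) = -7898.68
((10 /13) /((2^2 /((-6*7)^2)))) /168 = 105 /52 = 2.02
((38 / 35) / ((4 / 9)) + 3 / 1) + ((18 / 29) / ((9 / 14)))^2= 375301 / 58870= 6.38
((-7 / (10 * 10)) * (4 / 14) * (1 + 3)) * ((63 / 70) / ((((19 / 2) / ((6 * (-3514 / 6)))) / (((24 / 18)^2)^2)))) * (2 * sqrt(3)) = 3598336 * sqrt(3) / 21375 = 291.58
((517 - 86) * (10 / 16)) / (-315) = -431 / 504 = -0.86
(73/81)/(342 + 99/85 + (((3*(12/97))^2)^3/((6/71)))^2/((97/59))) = 417613309447739200807580752285/159015639789308449017943324008993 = 0.00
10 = 10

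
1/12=0.08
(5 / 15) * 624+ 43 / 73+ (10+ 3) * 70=81657 / 73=1118.59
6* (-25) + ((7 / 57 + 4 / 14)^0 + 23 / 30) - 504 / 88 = -50807 / 330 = -153.96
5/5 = 1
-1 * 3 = -3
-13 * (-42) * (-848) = -463008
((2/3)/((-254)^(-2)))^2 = 16649257024/9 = 1849917447.11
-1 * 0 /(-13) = 0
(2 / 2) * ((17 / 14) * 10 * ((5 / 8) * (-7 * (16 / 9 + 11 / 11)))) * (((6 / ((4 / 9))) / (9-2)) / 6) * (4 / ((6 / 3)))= -10625 / 112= -94.87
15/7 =2.14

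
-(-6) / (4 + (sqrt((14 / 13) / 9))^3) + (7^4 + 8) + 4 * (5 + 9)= 7899911434 / 3202883-7371 * sqrt(182) / 6405766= 2466.48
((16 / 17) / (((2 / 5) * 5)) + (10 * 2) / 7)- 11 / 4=275 / 476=0.58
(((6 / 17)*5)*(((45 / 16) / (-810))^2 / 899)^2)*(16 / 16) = 5 / 15753860863229952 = 0.00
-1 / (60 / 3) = -1 / 20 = -0.05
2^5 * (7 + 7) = 448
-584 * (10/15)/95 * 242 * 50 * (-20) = 56531200/57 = 991775.44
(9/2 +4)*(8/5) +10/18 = 637/45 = 14.16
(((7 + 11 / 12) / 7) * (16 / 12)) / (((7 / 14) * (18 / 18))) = 190 / 63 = 3.02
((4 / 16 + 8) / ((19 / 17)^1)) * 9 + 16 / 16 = 5125 / 76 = 67.43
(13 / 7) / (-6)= -13 / 42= -0.31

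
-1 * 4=-4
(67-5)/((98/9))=279/49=5.69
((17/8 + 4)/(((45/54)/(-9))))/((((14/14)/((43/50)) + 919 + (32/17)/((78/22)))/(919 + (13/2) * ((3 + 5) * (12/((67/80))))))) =-4205226858651/35172396380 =-119.56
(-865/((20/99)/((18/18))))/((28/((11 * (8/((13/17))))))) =-3202749/182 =-17597.52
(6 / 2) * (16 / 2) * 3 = 72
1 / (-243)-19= -4618 / 243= -19.00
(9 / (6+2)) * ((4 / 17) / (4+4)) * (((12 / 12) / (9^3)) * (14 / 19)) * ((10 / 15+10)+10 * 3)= 427 / 313956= 0.00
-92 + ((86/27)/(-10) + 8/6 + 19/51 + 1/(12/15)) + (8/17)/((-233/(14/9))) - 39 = -274566697/2138940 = -128.37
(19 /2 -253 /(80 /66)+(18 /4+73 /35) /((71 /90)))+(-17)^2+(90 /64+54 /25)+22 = 49178881 /397600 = 123.69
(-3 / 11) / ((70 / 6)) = -9 / 385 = -0.02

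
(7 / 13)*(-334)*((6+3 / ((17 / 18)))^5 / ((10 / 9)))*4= -299086390407168 / 7099285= -42129086.30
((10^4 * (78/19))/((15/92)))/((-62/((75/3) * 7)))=-418600000/589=-710696.10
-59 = -59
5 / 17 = 0.29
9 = 9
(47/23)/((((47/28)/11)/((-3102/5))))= -8307.97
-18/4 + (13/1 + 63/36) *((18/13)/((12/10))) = 651/52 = 12.52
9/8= 1.12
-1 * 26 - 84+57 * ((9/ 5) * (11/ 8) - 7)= -14717/ 40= -367.92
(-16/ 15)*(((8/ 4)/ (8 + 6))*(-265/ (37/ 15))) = 4240/ 259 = 16.37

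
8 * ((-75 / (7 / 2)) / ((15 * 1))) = -80 / 7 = -11.43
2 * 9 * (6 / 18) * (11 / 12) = 11 / 2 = 5.50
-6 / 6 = -1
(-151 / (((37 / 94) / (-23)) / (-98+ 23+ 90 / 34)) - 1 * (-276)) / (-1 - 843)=100343664 / 132719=756.06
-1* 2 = -2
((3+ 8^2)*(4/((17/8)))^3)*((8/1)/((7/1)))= 17563648/34391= 510.70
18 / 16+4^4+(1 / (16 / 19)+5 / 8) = 4143 / 16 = 258.94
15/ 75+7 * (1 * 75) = 2626/ 5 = 525.20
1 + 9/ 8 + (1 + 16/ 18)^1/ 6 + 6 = 8.44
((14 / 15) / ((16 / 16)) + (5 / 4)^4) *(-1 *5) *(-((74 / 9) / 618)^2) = 17740871 / 5939682048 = 0.00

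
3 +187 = 190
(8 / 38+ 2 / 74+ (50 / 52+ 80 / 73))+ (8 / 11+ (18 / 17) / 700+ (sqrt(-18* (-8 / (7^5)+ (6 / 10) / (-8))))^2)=918880335906061 / 209678231062300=4.38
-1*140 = -140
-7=-7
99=99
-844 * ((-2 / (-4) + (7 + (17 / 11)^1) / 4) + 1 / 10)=-127022 / 55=-2309.49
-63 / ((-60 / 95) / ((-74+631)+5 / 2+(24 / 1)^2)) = 906129 / 8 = 113266.12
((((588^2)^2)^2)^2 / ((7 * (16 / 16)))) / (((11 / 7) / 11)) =204191292055755966989529929302376496670703616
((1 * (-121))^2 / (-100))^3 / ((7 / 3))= -9415285130163 / 7000000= -1345040.73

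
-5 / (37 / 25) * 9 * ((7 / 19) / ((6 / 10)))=-13125 / 703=-18.67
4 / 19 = 0.21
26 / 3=8.67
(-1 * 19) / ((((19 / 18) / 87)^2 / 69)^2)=-28632891815454096 / 6859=-4174499462815.88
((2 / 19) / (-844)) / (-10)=0.00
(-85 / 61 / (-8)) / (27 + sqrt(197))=2295 / 259616 - 85 * sqrt(197) / 259616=0.00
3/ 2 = 1.50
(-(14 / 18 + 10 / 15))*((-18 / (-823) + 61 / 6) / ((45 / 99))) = -7194473 / 222210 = -32.38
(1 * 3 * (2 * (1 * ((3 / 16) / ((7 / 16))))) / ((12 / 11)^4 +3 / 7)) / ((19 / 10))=175692 / 239495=0.73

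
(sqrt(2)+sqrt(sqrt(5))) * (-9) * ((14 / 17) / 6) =-21 * 5^(1 / 4) / 17 - 21 * sqrt(2) / 17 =-3.59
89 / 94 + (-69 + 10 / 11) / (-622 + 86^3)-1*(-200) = 33007442670 / 164259689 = 200.95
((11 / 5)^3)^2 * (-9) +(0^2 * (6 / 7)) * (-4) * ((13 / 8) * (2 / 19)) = -15944049 / 15625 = -1020.42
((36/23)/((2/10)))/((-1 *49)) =-180/1127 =-0.16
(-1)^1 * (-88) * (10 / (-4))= -220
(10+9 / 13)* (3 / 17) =417 / 221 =1.89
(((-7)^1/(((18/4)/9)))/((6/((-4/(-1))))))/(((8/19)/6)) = -133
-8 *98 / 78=-392 / 39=-10.05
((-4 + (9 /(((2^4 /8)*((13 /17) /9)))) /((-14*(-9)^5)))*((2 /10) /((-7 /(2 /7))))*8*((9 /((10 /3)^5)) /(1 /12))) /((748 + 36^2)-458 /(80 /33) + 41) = 4245628 /117424978125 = 0.00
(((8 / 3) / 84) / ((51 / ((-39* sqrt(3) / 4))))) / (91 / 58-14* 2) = 377* sqrt(3) / 1641843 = 0.00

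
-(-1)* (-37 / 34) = -37 / 34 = -1.09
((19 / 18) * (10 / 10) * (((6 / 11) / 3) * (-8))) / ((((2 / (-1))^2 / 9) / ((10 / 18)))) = -1.92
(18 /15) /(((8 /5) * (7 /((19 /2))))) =57 /56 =1.02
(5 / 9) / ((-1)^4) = 0.56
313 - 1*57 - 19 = 237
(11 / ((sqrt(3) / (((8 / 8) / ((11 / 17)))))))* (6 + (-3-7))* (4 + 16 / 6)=-1360* sqrt(3) / 9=-261.73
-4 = -4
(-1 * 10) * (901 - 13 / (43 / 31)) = -383400 / 43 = -8916.28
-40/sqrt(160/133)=-36.47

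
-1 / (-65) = 0.02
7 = 7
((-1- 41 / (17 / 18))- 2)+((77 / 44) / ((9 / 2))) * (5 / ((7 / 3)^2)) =-10961 / 238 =-46.05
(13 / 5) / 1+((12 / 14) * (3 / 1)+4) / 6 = 388 / 105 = 3.70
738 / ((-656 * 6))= -3 / 16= -0.19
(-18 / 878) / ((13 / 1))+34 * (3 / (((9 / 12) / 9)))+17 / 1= 7082378 / 5707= 1241.00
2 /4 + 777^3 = 469097433.50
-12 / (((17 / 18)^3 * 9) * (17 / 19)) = -147744 / 83521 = -1.77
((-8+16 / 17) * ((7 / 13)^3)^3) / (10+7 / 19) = -92006223960 / 35514468400177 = -0.00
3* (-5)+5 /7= -100 /7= -14.29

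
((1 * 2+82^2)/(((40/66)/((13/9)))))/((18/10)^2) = 801515/162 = 4947.62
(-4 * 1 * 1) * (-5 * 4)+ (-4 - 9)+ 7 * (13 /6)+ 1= 499 /6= 83.17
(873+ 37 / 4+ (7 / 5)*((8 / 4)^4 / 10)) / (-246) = -29483 / 8200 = -3.60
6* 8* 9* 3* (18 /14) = 11664 /7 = 1666.29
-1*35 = -35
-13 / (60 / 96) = -104 / 5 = -20.80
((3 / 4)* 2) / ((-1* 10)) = -3 / 20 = -0.15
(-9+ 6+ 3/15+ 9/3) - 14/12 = -29/30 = -0.97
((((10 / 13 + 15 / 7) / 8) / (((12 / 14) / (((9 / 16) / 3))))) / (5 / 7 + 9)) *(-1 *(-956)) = 443345 / 56576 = 7.84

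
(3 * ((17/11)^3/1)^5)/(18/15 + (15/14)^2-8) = -8415523771438858431420/23137777610393290889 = -363.71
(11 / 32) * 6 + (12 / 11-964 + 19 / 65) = -10988741 / 11440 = -960.55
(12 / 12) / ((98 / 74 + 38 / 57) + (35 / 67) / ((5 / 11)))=7437 / 23354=0.32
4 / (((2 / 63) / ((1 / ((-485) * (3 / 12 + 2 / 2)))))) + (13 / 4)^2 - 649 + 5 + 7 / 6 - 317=-110519317 / 116400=-949.48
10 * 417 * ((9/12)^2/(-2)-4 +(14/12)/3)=-779095/48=-16231.15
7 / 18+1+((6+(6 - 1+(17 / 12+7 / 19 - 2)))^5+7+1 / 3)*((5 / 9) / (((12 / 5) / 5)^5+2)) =627193496173759920805225 / 15669198853248448512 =40027.16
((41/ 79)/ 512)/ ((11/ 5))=205/ 444928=0.00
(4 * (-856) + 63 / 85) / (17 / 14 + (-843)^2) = -4073678 / 845673755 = -0.00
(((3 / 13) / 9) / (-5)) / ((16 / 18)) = -3 / 520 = -0.01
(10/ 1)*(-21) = -210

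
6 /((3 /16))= 32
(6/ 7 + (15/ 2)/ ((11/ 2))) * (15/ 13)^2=38475/ 13013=2.96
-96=-96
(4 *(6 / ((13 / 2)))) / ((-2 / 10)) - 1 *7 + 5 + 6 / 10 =-1291 / 65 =-19.86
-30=-30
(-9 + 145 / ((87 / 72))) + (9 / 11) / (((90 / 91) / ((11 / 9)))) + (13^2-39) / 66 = 112841 / 990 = 113.98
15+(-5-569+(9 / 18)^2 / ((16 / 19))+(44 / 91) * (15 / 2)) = -3232767 / 5824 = -555.08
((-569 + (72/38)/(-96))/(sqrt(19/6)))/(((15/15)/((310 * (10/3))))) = -330420.20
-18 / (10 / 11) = -99 / 5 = -19.80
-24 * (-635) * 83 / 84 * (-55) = -5797550 / 7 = -828221.43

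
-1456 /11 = -132.36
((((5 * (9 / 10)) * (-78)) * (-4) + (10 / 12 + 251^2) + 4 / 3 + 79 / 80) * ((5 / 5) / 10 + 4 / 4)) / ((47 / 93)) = 140190.51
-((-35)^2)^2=-1500625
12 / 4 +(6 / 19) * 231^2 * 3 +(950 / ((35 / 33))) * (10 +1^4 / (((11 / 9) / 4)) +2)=1220475 / 19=64235.53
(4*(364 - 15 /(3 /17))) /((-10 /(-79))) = 44082 /5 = 8816.40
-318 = -318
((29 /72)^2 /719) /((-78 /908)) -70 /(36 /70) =-9893055707 /72682272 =-136.11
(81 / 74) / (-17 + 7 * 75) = 81 / 37592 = 0.00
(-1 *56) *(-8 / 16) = 28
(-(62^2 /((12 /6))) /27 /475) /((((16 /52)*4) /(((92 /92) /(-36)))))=12493 /3693600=0.00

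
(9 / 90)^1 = 1 / 10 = 0.10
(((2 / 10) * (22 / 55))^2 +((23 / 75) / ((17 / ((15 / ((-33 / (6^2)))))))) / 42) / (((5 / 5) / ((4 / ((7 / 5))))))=-2056 / 1145375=-0.00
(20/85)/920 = 1/3910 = 0.00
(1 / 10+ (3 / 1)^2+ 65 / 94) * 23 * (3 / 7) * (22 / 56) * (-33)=-57633147 / 46060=-1251.26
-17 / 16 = -1.06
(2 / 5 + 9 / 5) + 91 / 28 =109 / 20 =5.45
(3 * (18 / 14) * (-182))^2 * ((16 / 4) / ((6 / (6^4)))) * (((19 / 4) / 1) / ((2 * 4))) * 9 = 2275276068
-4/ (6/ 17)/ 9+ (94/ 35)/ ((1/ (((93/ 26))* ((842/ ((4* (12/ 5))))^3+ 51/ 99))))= 34497425630557/ 5322240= 6481749.34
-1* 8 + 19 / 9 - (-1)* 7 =10 / 9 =1.11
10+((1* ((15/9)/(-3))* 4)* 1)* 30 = -170/3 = -56.67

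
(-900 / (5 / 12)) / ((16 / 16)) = -2160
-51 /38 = -1.34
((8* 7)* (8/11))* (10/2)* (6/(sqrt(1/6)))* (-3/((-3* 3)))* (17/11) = 76160* sqrt(6)/121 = 1541.76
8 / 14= 4 / 7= 0.57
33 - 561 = -528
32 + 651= 683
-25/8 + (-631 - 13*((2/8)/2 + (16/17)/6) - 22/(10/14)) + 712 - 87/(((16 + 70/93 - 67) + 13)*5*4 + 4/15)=960876194/22075095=43.53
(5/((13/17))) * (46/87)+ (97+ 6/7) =101.31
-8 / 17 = -0.47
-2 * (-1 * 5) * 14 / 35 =4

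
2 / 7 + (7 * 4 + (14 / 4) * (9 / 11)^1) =4797 / 154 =31.15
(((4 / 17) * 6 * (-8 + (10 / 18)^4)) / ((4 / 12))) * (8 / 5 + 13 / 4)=-10061422 / 61965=-162.37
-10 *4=-40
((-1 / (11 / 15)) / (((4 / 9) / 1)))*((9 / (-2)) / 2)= 1215 / 176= 6.90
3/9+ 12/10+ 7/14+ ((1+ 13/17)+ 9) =6527/510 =12.80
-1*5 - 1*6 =-11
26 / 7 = 3.71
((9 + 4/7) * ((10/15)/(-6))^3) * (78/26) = -67/1701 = -0.04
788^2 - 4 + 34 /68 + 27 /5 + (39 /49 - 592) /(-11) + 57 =3347495321 /5390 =621056.65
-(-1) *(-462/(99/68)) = -952/3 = -317.33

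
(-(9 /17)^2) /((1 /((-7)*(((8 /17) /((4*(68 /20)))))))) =0.07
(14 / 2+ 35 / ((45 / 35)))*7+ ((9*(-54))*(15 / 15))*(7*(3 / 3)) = -28462 / 9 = -3162.44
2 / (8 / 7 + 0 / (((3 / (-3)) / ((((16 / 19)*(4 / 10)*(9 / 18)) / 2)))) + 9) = 14 / 71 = 0.20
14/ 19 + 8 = 8.74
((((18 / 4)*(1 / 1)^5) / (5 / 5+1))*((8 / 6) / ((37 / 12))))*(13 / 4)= 117 / 37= 3.16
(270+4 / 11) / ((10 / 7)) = 10409 / 55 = 189.25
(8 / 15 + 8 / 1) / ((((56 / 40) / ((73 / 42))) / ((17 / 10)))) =39712 / 2205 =18.01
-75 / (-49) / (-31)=-0.05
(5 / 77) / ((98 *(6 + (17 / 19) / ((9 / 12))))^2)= 3249 / 24862258960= 0.00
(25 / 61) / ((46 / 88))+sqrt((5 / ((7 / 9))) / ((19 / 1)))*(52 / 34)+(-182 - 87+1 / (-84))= -31611191 / 117852+78*sqrt(665) / 2261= -267.34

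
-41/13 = -3.15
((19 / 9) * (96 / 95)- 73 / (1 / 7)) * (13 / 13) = -7633 / 15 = -508.87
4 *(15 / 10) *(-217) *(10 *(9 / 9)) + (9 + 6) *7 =-12915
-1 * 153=-153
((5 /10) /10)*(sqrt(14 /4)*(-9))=-9*sqrt(14) /40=-0.84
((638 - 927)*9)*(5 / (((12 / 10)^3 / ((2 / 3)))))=-180625 / 36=-5017.36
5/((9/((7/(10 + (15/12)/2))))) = 56/153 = 0.37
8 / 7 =1.14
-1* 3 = -3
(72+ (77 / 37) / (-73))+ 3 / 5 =980078 / 13505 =72.57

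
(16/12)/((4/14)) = 14/3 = 4.67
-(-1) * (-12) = -12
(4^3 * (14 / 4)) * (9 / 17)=2016 / 17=118.59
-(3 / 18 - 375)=2249 / 6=374.83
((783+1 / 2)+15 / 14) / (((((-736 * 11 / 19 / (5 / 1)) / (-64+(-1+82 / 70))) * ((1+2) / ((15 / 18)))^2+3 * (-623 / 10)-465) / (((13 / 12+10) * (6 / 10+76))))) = -2120458055830 / 2020205871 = -1049.62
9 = 9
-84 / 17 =-4.94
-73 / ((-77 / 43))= 3139 / 77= 40.77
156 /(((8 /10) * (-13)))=-15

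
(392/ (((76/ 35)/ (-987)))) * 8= -27083280/ 19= -1425435.79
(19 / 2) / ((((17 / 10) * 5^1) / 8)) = 152 / 17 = 8.94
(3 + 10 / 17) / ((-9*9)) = -61 / 1377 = -0.04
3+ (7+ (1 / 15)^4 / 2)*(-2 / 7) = 354374 / 354375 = 1.00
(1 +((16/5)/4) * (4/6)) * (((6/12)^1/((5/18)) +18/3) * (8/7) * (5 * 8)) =19136/35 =546.74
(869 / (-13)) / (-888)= 869 / 11544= 0.08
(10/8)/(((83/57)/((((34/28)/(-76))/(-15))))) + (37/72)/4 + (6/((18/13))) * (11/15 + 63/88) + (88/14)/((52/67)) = 96431701/6646640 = 14.51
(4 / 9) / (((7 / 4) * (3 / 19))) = 1.61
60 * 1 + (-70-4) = -14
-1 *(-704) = 704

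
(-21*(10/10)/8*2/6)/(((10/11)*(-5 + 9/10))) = 77/328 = 0.23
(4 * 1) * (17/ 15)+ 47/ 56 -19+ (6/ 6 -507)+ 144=-315527/ 840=-375.63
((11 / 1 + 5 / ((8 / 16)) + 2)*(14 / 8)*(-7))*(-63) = 71001 / 4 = 17750.25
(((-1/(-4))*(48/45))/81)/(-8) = -1/2430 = -0.00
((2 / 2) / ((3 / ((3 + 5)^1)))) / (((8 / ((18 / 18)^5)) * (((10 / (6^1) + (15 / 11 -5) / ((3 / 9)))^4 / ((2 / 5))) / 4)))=0.00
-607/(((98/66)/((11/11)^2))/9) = -180279/49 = -3679.16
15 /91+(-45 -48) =-8448 /91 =-92.84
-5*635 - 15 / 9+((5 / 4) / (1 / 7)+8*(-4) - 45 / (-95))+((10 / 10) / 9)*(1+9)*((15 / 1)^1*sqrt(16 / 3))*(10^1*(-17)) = -9742.75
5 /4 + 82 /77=713 /308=2.31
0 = 0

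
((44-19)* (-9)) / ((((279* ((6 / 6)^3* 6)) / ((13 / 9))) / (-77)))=25025 / 1674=14.95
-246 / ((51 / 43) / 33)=-116358 / 17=-6844.59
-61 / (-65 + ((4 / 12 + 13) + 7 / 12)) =732 / 613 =1.19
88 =88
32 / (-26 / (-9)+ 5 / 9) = 288 / 31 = 9.29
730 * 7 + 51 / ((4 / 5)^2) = 83035 / 16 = 5189.69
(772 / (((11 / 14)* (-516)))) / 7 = -386 / 1419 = -0.27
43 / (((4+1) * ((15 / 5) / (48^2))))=33024 / 5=6604.80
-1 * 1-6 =-7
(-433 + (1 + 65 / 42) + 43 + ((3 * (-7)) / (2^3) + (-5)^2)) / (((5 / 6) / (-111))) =6807963 / 140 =48628.31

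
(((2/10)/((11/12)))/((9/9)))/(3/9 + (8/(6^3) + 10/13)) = 1053/5500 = 0.19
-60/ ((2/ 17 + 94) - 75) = -204/ 65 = -3.14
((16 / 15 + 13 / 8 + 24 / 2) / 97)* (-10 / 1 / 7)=-1763 / 8148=-0.22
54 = 54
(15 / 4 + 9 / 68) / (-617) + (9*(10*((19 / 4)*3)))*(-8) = -107617206 / 10489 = -10260.01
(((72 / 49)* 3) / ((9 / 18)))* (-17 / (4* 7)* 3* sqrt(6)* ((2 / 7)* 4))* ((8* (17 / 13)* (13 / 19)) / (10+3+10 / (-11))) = -65919744* sqrt(6) / 6067327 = -26.61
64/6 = 32/3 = 10.67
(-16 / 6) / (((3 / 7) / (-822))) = 15344 / 3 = 5114.67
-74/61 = -1.21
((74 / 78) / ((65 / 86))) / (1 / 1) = 3182 / 2535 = 1.26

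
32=32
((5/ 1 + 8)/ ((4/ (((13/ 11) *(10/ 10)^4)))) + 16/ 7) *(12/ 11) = 5661/ 847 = 6.68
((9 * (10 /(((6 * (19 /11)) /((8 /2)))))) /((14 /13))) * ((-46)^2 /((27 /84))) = 12103520 /57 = 212342.46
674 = 674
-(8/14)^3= -64/343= -0.19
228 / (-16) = -57 / 4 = -14.25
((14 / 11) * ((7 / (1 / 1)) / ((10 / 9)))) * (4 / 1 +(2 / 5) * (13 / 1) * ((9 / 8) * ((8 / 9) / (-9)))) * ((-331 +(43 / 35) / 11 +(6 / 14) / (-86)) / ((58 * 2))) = -536837973 / 6858500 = -78.27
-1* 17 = -17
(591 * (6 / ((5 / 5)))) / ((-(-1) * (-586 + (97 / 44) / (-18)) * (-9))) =312048 / 464209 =0.67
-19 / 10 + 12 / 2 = 41 / 10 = 4.10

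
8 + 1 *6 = 14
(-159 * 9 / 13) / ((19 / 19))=-110.08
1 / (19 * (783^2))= 1 / 11648691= 0.00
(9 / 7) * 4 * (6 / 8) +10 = 97 / 7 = 13.86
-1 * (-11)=11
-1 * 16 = -16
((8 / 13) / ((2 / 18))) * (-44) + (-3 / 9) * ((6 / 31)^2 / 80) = -60888999 / 249860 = -243.69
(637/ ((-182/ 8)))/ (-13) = 28/ 13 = 2.15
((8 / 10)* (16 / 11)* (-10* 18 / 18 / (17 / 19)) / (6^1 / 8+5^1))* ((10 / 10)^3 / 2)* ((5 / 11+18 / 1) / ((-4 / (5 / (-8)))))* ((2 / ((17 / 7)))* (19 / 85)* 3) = -24623088 / 13672879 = -1.80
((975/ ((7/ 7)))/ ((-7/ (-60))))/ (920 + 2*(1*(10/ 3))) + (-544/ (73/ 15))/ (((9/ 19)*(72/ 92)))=-560977835/ 1917783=-292.51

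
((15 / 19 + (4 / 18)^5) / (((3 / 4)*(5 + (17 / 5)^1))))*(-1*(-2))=17726860 / 70681653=0.25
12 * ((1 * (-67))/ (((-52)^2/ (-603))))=121203/ 676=179.29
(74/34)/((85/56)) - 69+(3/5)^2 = -485564/7225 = -67.21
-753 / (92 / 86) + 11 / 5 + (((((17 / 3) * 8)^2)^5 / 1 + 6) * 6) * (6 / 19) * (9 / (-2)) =-312563275985992187.25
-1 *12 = -12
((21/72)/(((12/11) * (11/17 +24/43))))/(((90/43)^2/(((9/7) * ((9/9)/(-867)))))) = -874577/11646115200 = -0.00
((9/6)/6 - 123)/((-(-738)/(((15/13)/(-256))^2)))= -12275/3632791552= -0.00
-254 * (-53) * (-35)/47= -471170/47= -10024.89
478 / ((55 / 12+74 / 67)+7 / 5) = 1921560 / 28493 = 67.44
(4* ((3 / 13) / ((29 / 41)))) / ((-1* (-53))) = 492 / 19981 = 0.02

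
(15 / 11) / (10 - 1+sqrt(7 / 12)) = 324 / 2123 - 6*sqrt(21) / 2123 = 0.14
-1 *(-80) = 80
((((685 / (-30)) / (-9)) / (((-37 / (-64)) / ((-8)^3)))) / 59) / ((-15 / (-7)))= -15712256 / 884115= -17.77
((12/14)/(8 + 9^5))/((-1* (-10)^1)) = 3/2066995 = 0.00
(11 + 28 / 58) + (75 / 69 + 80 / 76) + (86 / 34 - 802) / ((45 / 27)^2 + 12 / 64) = -23549214268 / 91993307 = -255.99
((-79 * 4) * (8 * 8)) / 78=-10112 / 39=-259.28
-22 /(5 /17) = -374 /5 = -74.80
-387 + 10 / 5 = -385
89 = 89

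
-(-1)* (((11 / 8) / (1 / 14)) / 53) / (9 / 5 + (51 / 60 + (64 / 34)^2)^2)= 643111700 / 37361797157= 0.02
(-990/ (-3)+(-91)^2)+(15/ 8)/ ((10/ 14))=68909/ 8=8613.62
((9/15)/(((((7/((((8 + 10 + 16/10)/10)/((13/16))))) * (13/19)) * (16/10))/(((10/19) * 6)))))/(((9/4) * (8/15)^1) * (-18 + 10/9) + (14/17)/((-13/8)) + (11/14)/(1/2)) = -179928/5792579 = -0.03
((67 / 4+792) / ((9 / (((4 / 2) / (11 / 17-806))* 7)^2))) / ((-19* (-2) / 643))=29456366905 / 64105670502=0.46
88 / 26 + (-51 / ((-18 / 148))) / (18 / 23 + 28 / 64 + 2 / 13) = 79105172 / 256347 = 308.59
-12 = -12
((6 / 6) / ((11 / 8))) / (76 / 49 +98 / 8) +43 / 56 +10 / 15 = 7434379 / 4998840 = 1.49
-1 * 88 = -88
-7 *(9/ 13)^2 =-567/ 169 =-3.36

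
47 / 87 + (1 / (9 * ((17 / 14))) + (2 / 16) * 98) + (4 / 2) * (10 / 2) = 406105 / 17748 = 22.88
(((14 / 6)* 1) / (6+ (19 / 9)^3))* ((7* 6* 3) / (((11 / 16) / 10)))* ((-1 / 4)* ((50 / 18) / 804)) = -1984500 / 8278721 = -0.24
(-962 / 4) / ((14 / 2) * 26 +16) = -481 / 396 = -1.21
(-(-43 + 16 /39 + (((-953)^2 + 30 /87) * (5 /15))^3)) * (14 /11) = -35312582912301435.56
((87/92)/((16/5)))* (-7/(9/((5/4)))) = -5075/17664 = -0.29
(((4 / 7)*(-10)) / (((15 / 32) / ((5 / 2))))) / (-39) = 640 / 819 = 0.78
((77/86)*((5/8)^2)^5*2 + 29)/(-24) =-1339708007653/1108101562368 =-1.21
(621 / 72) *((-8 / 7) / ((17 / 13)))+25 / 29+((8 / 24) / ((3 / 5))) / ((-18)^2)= -67161553 / 10063116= -6.67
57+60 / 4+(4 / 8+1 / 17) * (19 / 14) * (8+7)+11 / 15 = 84.11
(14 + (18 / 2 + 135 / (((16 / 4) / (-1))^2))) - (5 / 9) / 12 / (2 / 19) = 13391 / 432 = 31.00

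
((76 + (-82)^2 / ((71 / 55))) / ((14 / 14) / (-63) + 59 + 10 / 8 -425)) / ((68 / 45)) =-1063737360 / 110948647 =-9.59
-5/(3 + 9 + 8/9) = -45/116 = -0.39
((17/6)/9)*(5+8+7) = 170/27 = 6.30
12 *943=11316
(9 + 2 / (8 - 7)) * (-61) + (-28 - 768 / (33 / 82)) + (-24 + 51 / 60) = -578713 / 220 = -2630.51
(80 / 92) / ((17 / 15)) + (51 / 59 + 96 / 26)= 1596645 / 299897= 5.32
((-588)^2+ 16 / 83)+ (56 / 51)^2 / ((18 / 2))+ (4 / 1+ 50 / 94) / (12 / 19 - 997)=597705736887610291 / 1728750693879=345744.32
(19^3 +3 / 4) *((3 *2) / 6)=6859.75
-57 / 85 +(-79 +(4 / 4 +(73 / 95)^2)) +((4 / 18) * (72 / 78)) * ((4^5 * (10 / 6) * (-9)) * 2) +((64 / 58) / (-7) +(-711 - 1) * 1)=-2871379165638 / 404888575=-7091.78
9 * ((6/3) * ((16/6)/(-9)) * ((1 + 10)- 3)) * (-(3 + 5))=1024/3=341.33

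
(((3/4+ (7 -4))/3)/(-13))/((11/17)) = -85/572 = -0.15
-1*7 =-7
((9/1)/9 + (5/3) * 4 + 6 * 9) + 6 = 203/3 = 67.67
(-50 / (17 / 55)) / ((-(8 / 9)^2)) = 111375 / 544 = 204.73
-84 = -84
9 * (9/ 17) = 81/ 17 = 4.76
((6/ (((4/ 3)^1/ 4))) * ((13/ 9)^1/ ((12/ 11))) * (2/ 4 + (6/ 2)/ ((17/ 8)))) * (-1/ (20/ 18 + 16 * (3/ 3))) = -2535/ 952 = -2.66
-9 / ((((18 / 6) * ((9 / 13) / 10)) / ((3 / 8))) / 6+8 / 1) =-585 / 526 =-1.11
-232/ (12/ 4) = -232/ 3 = -77.33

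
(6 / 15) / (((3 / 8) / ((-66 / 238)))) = -176 / 595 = -0.30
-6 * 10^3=-6000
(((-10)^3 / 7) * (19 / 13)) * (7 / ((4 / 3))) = -14250 / 13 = -1096.15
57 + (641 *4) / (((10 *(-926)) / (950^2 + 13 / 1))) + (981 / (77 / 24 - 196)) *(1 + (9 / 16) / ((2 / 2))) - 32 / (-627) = -3356009580850579 / 13432227270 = -249847.59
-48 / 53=-0.91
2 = 2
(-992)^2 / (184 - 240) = -123008 / 7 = -17572.57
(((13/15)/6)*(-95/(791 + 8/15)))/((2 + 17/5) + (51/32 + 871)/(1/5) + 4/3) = -98800/24903106961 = -0.00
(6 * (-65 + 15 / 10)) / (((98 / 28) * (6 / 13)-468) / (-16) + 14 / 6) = -12.10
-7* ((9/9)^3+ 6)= -49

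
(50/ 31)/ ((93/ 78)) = 1300/ 961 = 1.35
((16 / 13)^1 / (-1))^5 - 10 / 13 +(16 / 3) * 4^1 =19760194 / 1113879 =17.74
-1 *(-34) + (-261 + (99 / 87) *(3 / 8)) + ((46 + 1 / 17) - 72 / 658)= -234373205 / 1297576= -180.62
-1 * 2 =-2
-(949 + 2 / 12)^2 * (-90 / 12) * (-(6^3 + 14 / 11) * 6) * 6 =-581361973125 / 11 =-52851088465.91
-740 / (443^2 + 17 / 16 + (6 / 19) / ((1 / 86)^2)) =-44992 / 12074007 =-0.00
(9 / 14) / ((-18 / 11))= -11 / 28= -0.39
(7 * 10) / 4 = 35 / 2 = 17.50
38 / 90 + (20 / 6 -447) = -19946 / 45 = -443.24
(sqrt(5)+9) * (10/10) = sqrt(5)+9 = 11.24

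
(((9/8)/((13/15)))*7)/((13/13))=9.09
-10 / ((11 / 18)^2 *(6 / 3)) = -1620 / 121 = -13.39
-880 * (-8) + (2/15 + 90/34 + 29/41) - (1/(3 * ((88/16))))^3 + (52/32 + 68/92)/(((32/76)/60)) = 340150342809643/46088483760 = 7380.38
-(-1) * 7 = 7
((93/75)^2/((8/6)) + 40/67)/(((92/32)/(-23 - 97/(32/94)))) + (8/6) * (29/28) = -30109044187/161805000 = -186.08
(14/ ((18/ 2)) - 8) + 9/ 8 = -383/ 72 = -5.32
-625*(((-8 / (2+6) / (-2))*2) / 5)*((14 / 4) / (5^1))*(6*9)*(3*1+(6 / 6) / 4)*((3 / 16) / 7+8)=-7888725 / 64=-123261.33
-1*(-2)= 2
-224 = -224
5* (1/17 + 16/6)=695/51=13.63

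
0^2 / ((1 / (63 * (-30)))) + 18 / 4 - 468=-927 / 2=-463.50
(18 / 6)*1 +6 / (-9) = 7 / 3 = 2.33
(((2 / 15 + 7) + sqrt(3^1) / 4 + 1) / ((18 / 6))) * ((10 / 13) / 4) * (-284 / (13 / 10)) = -173240 / 1521-1775 * sqrt(3) / 507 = -119.96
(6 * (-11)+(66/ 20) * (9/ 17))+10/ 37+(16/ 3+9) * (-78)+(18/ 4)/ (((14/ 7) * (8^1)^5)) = -487238570351/ 412221440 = -1181.98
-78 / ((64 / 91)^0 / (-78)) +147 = 6231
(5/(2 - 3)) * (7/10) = -7/2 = -3.50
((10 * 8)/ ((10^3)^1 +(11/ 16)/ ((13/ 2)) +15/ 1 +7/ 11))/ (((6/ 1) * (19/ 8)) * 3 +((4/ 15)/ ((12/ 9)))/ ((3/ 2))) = 5491200/ 2989849157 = 0.00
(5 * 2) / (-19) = -10 / 19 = -0.53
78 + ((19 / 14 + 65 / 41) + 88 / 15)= 747427 / 8610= 86.81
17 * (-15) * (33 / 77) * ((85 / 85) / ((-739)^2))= -765 / 3822847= -0.00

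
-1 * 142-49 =-191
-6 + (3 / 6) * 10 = -1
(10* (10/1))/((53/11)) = 1100/53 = 20.75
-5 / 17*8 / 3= -40 / 51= -0.78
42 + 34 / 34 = 43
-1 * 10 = -10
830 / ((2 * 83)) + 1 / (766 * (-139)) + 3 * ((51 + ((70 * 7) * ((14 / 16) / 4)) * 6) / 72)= 33.92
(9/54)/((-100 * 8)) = -1/4800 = -0.00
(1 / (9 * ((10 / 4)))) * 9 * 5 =2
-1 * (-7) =7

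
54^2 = 2916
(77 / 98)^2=121 / 196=0.62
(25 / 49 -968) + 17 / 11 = -520644 / 539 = -965.94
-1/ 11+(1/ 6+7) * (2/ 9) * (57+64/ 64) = 92.28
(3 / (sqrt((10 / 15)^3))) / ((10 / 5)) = 9 * sqrt(6) / 8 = 2.76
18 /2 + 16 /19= 187 /19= 9.84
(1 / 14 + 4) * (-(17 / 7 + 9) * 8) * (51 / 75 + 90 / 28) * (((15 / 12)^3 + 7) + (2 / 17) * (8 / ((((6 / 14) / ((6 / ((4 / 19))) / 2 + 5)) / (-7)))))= 4851362701 / 11662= 415997.49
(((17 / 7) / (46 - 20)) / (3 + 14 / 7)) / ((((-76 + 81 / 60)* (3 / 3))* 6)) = -17 / 407589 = -0.00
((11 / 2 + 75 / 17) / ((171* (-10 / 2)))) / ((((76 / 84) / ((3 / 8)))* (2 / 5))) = -2359 / 196384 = -0.01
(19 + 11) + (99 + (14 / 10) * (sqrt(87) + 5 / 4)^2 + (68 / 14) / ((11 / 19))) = 294.02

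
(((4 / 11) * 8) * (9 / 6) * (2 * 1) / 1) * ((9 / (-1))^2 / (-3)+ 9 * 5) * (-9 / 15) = -5184 / 55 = -94.25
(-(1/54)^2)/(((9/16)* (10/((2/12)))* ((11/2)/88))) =-16/98415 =-0.00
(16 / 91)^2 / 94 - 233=-90685103 / 389207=-233.00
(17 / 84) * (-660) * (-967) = 904145 / 7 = 129163.57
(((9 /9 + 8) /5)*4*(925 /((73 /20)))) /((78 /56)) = 1243200 /949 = 1310.01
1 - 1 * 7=-6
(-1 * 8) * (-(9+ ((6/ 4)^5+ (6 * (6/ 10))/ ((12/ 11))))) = 3183/ 20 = 159.15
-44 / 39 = -1.13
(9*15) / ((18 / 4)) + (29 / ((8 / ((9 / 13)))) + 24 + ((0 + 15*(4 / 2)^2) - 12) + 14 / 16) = 1370 / 13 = 105.38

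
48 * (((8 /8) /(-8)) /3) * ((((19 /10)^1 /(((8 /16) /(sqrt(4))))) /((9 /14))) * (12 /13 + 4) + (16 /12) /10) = -68252 /585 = -116.67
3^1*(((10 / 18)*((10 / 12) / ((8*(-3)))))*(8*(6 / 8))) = -25 / 72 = -0.35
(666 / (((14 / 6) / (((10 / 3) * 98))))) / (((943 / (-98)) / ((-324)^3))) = 310787377044480 / 943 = 329573040344.09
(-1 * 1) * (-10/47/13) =10/611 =0.02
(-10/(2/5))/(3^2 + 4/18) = -225/83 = -2.71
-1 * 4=-4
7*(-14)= -98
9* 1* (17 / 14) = 153 / 14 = 10.93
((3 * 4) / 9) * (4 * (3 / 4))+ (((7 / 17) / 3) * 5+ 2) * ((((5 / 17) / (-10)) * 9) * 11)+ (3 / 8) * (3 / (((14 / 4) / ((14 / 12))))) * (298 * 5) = 554.93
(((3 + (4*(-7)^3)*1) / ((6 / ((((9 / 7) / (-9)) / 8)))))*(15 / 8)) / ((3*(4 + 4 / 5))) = 34225 / 64512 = 0.53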